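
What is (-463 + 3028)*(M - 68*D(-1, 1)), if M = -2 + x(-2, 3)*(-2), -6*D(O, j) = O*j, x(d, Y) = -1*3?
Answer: -18810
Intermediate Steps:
x(d, Y) = -3
D(O, j) = -O*j/6
M = 4 (M = -2 - 3*(-2) = -2 + 6 = 4)
(-463 + 3028)*(M - 68*D(-1, 1)) = (-463 + 3028)*(4 - (-34)*(-1)/3) = 2565*(4 - 68*1/6) = 2565*(4 - 34/3) = 2565*(-22/3) = -18810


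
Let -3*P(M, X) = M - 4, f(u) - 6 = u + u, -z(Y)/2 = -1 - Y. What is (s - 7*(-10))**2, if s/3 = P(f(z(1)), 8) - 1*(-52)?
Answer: 46656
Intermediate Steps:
z(Y) = 2 + 2*Y (z(Y) = -2*(-1 - Y) = 2 + 2*Y)
f(u) = 6 + 2*u (f(u) = 6 + (u + u) = 6 + 2*u)
P(M, X) = 4/3 - M/3 (P(M, X) = -(M - 4)/3 = -(-4 + M)/3 = 4/3 - M/3)
s = 146 (s = 3*((4/3 - (6 + 2*(2 + 2*1))/3) - 1*(-52)) = 3*((4/3 - (6 + 2*(2 + 2))/3) + 52) = 3*((4/3 - (6 + 2*4)/3) + 52) = 3*((4/3 - (6 + 8)/3) + 52) = 3*((4/3 - 1/3*14) + 52) = 3*((4/3 - 14/3) + 52) = 3*(-10/3 + 52) = 3*(146/3) = 146)
(s - 7*(-10))**2 = (146 - 7*(-10))**2 = (146 + 70)**2 = 216**2 = 46656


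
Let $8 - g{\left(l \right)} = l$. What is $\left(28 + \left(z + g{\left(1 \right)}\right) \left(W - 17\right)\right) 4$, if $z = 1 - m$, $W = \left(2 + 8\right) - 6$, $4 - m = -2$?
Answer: $8$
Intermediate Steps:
$m = 6$ ($m = 4 - -2 = 4 + 2 = 6$)
$W = 4$ ($W = 10 - 6 = 4$)
$g{\left(l \right)} = 8 - l$
$z = -5$ ($z = 1 - 6 = -5$)
$\left(28 + \left(z + g{\left(1 \right)}\right) \left(W - 17\right)\right) 4 = \left(28 + \left(-5 + \left(8 - 1\right)\right) \left(4 - 17\right)\right) 4 = \left(28 + \left(-5 + \left(8 - 1\right)\right) \left(-13\right)\right) 4 = \left(28 + \left(-5 + 7\right) \left(-13\right)\right) 4 = \left(28 + 2 \left(-13\right)\right) 4 = \left(28 - 26\right) 4 = 2 \cdot 4 = 8$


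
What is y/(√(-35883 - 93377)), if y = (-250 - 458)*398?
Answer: 140892*I*√32315/32315 ≈ 783.76*I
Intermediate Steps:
y = -281784 (y = -708*398 = -281784)
y/(√(-35883 - 93377)) = -281784/√(-35883 - 93377) = -281784*(-I*√32315/64630) = -(-140892)*I*√32315/32315 = 140892*I*√32315/32315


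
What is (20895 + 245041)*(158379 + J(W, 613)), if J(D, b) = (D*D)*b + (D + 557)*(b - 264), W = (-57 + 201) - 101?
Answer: 399227378176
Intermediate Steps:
W = 43 (W = 144 - 101 = 43)
J(D, b) = b*D² + (-264 + b)*(557 + D) (J(D, b) = D²*b + (557 + D)*(-264 + b) = b*D² + (-264 + b)*(557 + D))
(20895 + 245041)*(158379 + J(W, 613)) = (20895 + 245041)*(158379 + (-147048 - 264*43 + 557*613 + 43*613 + 613*43²)) = 265936*(158379 + (-147048 - 11352 + 341441 + 26359 + 613*1849)) = 265936*(158379 + (-147048 - 11352 + 341441 + 26359 + 1133437)) = 265936*(158379 + 1342837) = 265936*1501216 = 399227378176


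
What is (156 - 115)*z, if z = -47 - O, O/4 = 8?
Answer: -3239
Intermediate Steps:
O = 32 (O = 4*8 = 32)
z = -79 (z = -47 - 1*32 = -47 - 32 = -79)
(156 - 115)*z = (156 - 115)*(-79) = 41*(-79) = -3239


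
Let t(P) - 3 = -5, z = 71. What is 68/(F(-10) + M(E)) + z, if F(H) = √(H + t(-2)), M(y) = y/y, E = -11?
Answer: (-139*I + 142*√3)/(-I + 2*√3) ≈ 76.231 - 18.12*I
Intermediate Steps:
M(y) = 1
t(P) = -2 (t(P) = 3 - 5 = -2)
F(H) = √(-2 + H) (F(H) = √(H - 2) = √(-2 + H))
68/(F(-10) + M(E)) + z = 68/(√(-2 - 10) + 1) + 71 = 68/(√(-12) + 1) + 71 = 68/(2*I*√3 + 1) + 71 = 68/(1 + 2*I*√3) + 71 = 71 + 68/(1 + 2*I*√3)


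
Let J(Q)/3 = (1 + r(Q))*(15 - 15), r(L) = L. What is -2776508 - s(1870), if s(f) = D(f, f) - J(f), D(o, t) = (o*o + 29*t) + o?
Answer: -6329508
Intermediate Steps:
D(o, t) = o + o² + 29*t (D(o, t) = (o² + 29*t) + o = o + o² + 29*t)
J(Q) = 0 (J(Q) = 3*((1 + Q)*(15 - 15)) = 3*((1 + Q)*0) = 3*0 = 0)
s(f) = f² + 30*f (s(f) = (f + f² + 29*f) - 1*0 = (f² + 30*f) + 0 = f² + 30*f)
-2776508 - s(1870) = -2776508 - 1870*(30 + 1870) = -2776508 - 1870*1900 = -2776508 - 1*3553000 = -2776508 - 3553000 = -6329508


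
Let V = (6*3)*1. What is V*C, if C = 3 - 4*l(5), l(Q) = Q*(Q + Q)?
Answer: -3546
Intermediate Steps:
l(Q) = 2*Q**2 (l(Q) = Q*(2*Q) = 2*Q**2)
C = -197 (C = 3 - 8*5**2 = 3 - 8*25 = 3 - 4*50 = 3 - 200 = -197)
V = 18 (V = 18*1 = 18)
V*C = 18*(-197) = -3546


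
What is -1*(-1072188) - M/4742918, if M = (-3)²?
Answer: 5085299764575/4742918 ≈ 1.0722e+6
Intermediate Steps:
M = 9
-1*(-1072188) - M/4742918 = -1*(-1072188) - 9/4742918 = 1072188 - 9/4742918 = 5085299764575/4742918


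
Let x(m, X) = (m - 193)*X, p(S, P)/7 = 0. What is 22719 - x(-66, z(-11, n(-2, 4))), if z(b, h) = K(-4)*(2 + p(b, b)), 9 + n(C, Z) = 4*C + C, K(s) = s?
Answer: 20647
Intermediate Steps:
n(C, Z) = -9 + 5*C (n(C, Z) = -9 + (4*C + C) = -9 + 5*C)
p(S, P) = 0 (p(S, P) = 7*0 = 0)
z(b, h) = -8 (z(b, h) = -4*(2 + 0) = -4*2 = -8)
x(m, X) = X*(-193 + m) (x(m, X) = (-193 + m)*X = X*(-193 + m))
22719 - x(-66, z(-11, n(-2, 4))) = 22719 - (-8)*(-193 - 66) = 22719 - (-8)*(-259) = 22719 - 1*2072 = 22719 - 2072 = 20647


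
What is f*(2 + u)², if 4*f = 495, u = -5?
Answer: 4455/4 ≈ 1113.8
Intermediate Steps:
f = 495/4 (f = (¼)*495 = 495/4 ≈ 123.75)
f*(2 + u)² = 495*(2 - 5)²/4 = (495/4)*(-3)² = (495/4)*9 = 4455/4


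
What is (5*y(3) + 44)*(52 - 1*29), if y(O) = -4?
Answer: 552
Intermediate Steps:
(5*y(3) + 44)*(52 - 1*29) = (5*(-4) + 44)*(52 - 1*29) = (-20 + 44)*(52 - 29) = 24*23 = 552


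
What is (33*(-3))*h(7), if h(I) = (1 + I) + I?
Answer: -1485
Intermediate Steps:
h(I) = 1 + 2*I
(33*(-3))*h(7) = (33*(-3))*(1 + 2*7) = -99*(1 + 14) = -99*15 = -1485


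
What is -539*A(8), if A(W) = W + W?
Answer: -8624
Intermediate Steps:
A(W) = 2*W
-539*A(8) = -1078*8 = -539*16 = -8624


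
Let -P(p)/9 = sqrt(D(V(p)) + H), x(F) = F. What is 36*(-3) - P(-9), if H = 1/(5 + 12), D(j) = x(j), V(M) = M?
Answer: -108 + 18*I*sqrt(646)/17 ≈ -108.0 + 26.912*I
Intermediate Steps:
D(j) = j
H = 1/17 ≈ 0.058824
P(p) = -9*sqrt(1/17 + p) (P(p) = -9*sqrt(p + 1/17) = -9*sqrt(1/17 + p))
36*(-3) - P(-9) = 36*(-3) - (-9)*sqrt(17 + 289*(-9))/17 = -108 - (-9)*sqrt(17 - 2601)/17 = -108 - (-9)*sqrt(-2584)/17 = -108 - (-9)*2*I*sqrt(646)/17 = -108 - (-18)*I*sqrt(646)/17 = -108 + 18*I*sqrt(646)/17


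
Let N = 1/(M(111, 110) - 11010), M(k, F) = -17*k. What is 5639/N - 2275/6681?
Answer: -485883630898/6681 ≈ -7.2726e+7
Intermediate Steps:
N = -1/12897 (N = 1/(-17*111 - 11010) = 1/(-1887 - 11010) = 1/(-12897) = -1/12897 ≈ -7.7537e-5)
5639/N - 2275/6681 = 5639/(-1/12897) - 2275/6681 = 5639*(-12897) - 2275*1/6681 = -72726183 - 2275/6681 = -485883630898/6681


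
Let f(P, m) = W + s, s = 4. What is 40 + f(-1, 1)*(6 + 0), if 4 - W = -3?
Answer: 106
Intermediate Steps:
W = 7 (W = 4 - 1*(-3) = 4 + 3 = 7)
f(P, m) = 11 (f(P, m) = 7 + 4 = 11)
40 + f(-1, 1)*(6 + 0) = 40 + 11*(6 + 0) = 40 + 11*6 = 40 + 66 = 106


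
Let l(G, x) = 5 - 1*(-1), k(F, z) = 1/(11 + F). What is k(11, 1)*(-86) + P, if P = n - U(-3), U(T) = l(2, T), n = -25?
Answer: -384/11 ≈ -34.909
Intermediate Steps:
l(G, x) = 6 (l(G, x) = 5 + 1 = 6)
U(T) = 6
P = -31 (P = -25 - 1*6 = -25 - 6 = -31)
k(11, 1)*(-86) + P = -86/(11 + 11) - 31 = -86/22 - 31 = (1/22)*(-86) - 31 = -43/11 - 31 = -384/11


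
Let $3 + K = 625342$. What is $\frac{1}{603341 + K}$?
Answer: $\frac{1}{1228680} \approx 8.1388 \cdot 10^{-7}$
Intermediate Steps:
$K = 625339$ ($K = -3 + 625342 = 625339$)
$\frac{1}{603341 + K} = \frac{1}{603341 + 625339} = \frac{1}{1228680}$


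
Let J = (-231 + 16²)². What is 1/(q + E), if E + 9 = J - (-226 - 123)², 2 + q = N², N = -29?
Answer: -1/120346 ≈ -8.3094e-6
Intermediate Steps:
q = 839 (q = -2 + (-29)² = -2 + 841 = 839)
J = 625 (J = (-231 + 256)² = 25² = 625)
E = -121185 (E = -9 + (625 - (-226 - 123)²) = -9 + (625 - 1*(-349)²) = -9 + (625 - 1*121801) = -9 + (625 - 121801) = -9 - 121176 = -121185)
1/(q + E) = 1/(839 - 121185) = 1/(-120346) = -1/120346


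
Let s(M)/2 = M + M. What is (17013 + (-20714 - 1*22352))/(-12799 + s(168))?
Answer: 26053/12127 ≈ 2.1483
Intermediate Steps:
s(M) = 4*M (s(M) = 2*(M + M) = 2*(2*M) = 4*M)
(17013 + (-20714 - 1*22352))/(-12799 + s(168)) = (17013 + (-20714 - 1*22352))/(-12799 + 4*168) = (17013 + (-20714 - 22352))/(-12799 + 672) = (17013 - 43066)/(-12127) = -26053*(-1/12127) = 26053/12127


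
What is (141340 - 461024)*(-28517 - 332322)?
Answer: 115354454876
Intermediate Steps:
(141340 - 461024)*(-28517 - 332322) = -319684*(-360839) = 115354454876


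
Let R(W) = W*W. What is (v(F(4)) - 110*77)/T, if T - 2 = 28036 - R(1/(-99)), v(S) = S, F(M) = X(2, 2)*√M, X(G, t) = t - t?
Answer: -83014470/274800437 ≈ -0.30209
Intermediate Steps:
X(G, t) = 0
F(M) = 0 (F(M) = 0*√M = 0)
R(W) = W²
T = 274800437/9801 (T = 2 + (28036 - (1/(-99))²) = 2 + (28036 - (-1/99)²) = 2 + (28036 - 1*1/9801) = 2 + (28036 - 1/9801) = 2 + 274780835/9801 = 274800437/9801 ≈ 28038.)
(v(F(4)) - 110*77)/T = (0 - 110*77)/(274800437/9801) = (0 - 8470)*(9801/274800437) = -8470*9801/274800437 = -83014470/274800437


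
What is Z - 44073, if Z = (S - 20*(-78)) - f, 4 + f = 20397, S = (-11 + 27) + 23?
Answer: -62867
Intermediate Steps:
S = 39 (S = 16 + 23 = 39)
f = 20393 (f = -4 + 20397 = 20393)
Z = -18794 (Z = (39 - 20*(-78)) - 1*20393 = (39 + 1560) - 20393 = 1599 - 20393 = -18794)
Z - 44073 = -18794 - 44073 = -62867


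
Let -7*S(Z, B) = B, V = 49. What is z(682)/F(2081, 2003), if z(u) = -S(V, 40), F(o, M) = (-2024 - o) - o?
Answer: -20/21651 ≈ -0.00092374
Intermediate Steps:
S(Z, B) = -B/7
F(o, M) = -2024 - 2*o
z(u) = 40/7 (z(u) = -(-1)*40/7 = -1*(-40/7) = 40/7)
z(682)/F(2081, 2003) = 40/(7*(-2024 - 2*2081)) = 40/(7*(-2024 - 4162)) = (40/7)/(-6186) = (40/7)*(-1/6186) = -20/21651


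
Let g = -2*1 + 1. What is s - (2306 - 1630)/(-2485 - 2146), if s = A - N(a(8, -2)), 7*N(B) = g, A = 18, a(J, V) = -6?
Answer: 592869/32417 ≈ 18.289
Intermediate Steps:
g = -1 (g = -2 + 1 = -1)
N(B) = -⅐ (N(B) = (⅐)*(-1) = -⅐)
s = 127/7 (s = 18 - 1*(-⅐) = 18 + ⅐ = 127/7 ≈ 18.143)
s - (2306 - 1630)/(-2485 - 2146) = 127/7 - (2306 - 1630)/(-2485 - 2146) = 127/7 - 676/(-4631) = 127/7 - 676*(-1)/4631 = 127/7 - 1*(-676/4631) = 127/7 + 676/4631 = 592869/32417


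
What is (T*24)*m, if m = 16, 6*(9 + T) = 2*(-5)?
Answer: -4096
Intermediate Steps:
T = -32/3 (T = -9 + (2*(-5))/6 = -9 + (⅙)*(-10) = -9 - 5/3 = -32/3 ≈ -10.667)
(T*24)*m = -32/3*24*16 = -256*16 = -4096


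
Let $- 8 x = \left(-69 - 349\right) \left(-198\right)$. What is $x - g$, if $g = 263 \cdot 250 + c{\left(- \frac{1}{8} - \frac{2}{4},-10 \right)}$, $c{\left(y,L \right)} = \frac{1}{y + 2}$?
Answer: $- \frac{1674117}{22} \approx -76096.0$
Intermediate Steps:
$c{\left(y,L \right)} = \frac{1}{2 + y}$
$x = - \frac{20691}{2}$ ($x = - \frac{\left(-69 - 349\right) \left(-198\right)}{8} = - \frac{\left(-418\right) \left(-198\right)}{8} = \left(- \frac{1}{8}\right) 82764 = - \frac{20691}{2} \approx -10346.0$)
$g = \frac{723258}{11}$ ($g = 263 \cdot 250 + \frac{1}{2 - \left(\frac{1}{8} + \frac{1}{2}\right)} = 65750 + \frac{1}{2 - \frac{5}{8}} = 65750 + \frac{1}{\frac{11}{8}} = 65750 + \frac{8}{11} = \frac{723258}{11} \approx 65751.0$)
$x - g = - \frac{20691}{2} - \frac{723258}{11} = - \frac{1674117}{22}$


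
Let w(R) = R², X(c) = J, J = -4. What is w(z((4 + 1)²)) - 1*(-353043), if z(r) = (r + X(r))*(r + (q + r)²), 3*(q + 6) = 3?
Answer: 80008668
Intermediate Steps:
q = -5 (q = -6 + (⅓)*3 = -6 + 1 = -5)
X(c) = -4
z(r) = (-4 + r)*(r + (-5 + r)²) (z(r) = (r - 4)*(r + (-5 + r)²) = (-4 + r)*(r + (-5 + r)²))
w(z((4 + 1)²)) - 1*(-353043) = (-100 + ((4 + 1)²)³ - 13*(4 + 1)⁴ + 61*(4 + 1)²)² - 1*(-353043) = (-100 + (5²)³ - 13*(5²)² + 61*5²)² + 353043 = (-100 + 25³ - 13*25² + 61*25)² + 353043 = (-100 + 15625 - 13*625 + 1525)² + 353043 = (-100 + 15625 - 8125 + 1525)² + 353043 = 8925² + 353043 = 79655625 + 353043 = 80008668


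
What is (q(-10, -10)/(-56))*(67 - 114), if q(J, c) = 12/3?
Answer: 47/14 ≈ 3.3571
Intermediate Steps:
q(J, c) = 4 (q(J, c) = 12*(⅓) = 4)
(q(-10, -10)/(-56))*(67 - 114) = (4/(-56))*(67 - 114) = (4*(-1/56))*(-47) = -1/14*(-47) = 47/14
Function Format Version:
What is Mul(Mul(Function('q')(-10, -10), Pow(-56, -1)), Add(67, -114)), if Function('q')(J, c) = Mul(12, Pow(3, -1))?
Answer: Rational(47, 14) ≈ 3.3571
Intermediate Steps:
Function('q')(J, c) = 4 (Function('q')(J, c) = Mul(12, Rational(1, 3)) = 4)
Mul(Mul(Function('q')(-10, -10), Pow(-56, -1)), Add(67, -114)) = Mul(Mul(4, Pow(-56, -1)), Add(67, -114)) = Mul(Mul(4, Rational(-1, 56)), -47) = Mul(Rational(-1, 14), -47) = Rational(47, 14)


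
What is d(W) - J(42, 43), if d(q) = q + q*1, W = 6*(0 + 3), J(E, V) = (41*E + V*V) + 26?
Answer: -3561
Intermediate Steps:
J(E, V) = 26 + V² + 41*E (J(E, V) = (41*E + V²) + 26 = (V² + 41*E) + 26 = 26 + V² + 41*E)
W = 18 (W = 6*3 = 18)
d(q) = 2*q (d(q) = q + q = 2*q)
d(W) - J(42, 43) = 2*18 - (26 + 43² + 41*42) = 36 - (26 + 1849 + 1722) = 36 - 1*3597 = 36 - 3597 = -3561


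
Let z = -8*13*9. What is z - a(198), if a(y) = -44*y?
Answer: 7776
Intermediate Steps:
z = -936 (z = -104*9 = -936)
z - a(198) = -936 - (-44)*198 = -936 - 1*(-8712) = -936 + 8712 = 7776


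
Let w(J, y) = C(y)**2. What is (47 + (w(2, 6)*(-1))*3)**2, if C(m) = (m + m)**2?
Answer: 3863989921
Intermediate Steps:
C(m) = 4*m**2 (C(m) = (2*m)**2 = 4*m**2)
w(J, y) = 16*y**4 (w(J, y) = (4*y**2)**2 = 16*y**4)
(47 + (w(2, 6)*(-1))*3)**2 = (47 + ((16*6**4)*(-1))*3)**2 = (47 + ((16*1296)*(-1))*3)**2 = (47 + (20736*(-1))*3)**2 = (47 - 20736*3)**2 = (47 - 62208)**2 = (-62161)**2 = 3863989921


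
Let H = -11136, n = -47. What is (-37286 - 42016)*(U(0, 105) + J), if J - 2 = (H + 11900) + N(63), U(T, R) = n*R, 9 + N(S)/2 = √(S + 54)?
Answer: 332037474 - 475812*√13 ≈ 3.3032e+8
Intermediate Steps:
N(S) = -18 + 2*√(54 + S) (N(S) = -18 + 2*√(S + 54) = -18 + 2*√(54 + S))
U(T, R) = -47*R
J = 748 + 6*√13 (J = 2 + ((-11136 + 11900) + (-18 + 2*√(54 + 63))) = 2 + (764 + (-18 + 2*√117)) = 2 + (764 + (-18 + 2*(3*√13))) = 2 + (764 + (-18 + 6*√13)) = 2 + (746 + 6*√13) = 748 + 6*√13 ≈ 769.63)
(-37286 - 42016)*(U(0, 105) + J) = (-37286 - 42016)*(-47*105 + (748 + 6*√13)) = -79302*(-4935 + (748 + 6*√13)) = -79302*(-4187 + 6*√13) = 332037474 - 475812*√13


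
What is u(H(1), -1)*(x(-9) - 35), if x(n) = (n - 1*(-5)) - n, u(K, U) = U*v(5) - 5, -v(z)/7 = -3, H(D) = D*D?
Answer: 780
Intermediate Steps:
H(D) = D²
v(z) = 21 (v(z) = -7*(-3) = 21)
u(K, U) = -5 + 21*U (u(K, U) = U*21 - 5 = 21*U - 5 = -5 + 21*U)
x(n) = 5 (x(n) = (n + 5) - n = (5 + n) - n = 5)
u(H(1), -1)*(x(-9) - 35) = (-5 + 21*(-1))*(5 - 35) = (-5 - 21)*(-30) = -26*(-30) = 780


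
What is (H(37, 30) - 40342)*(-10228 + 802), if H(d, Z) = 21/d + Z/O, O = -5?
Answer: 14071651230/37 ≈ 3.8031e+8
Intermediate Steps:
H(d, Z) = 21/d - Z/5 (H(d, Z) = 21/d + Z/(-5) = 21/d + Z*(-1/5) = 21/d - Z/5)
(H(37, 30) - 40342)*(-10228 + 802) = ((21/37 - 1/5*30) - 40342)*(-10228 + 802) = ((21*(1/37) - 6) - 40342)*(-9426) = ((21/37 - 6) - 40342)*(-9426) = (-201/37 - 40342)*(-9426) = -1492855/37*(-9426) = 14071651230/37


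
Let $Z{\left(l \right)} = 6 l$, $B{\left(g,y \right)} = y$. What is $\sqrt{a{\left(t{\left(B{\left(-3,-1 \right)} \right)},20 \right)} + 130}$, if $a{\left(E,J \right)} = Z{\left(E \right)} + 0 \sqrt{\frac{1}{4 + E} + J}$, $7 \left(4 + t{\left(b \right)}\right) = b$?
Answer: $\frac{4 \sqrt{322}}{7} \approx 10.254$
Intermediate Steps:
$t{\left(b \right)} = -4 + \frac{b}{7}$
$a{\left(E,J \right)} = 6 E$ ($a{\left(E,J \right)} = 6 E + 0 \sqrt{\frac{1}{4 + E} + J} = 6 E + 0 \sqrt{J + \frac{1}{4 + E}} = 6 E + 0 = 6 E$)
$\sqrt{a{\left(t{\left(B{\left(-3,-1 \right)} \right)},20 \right)} + 130} = \sqrt{6 \left(-4 + \frac{1}{7} \left(-1\right)\right) + 130} = \sqrt{6 \left(-4 - \frac{1}{7}\right) + 130} = \sqrt{6 \left(- \frac{29}{7}\right) + 130} = \sqrt{- \frac{174}{7} + 130} = \sqrt{\frac{736}{7}} = \frac{4 \sqrt{322}}{7}$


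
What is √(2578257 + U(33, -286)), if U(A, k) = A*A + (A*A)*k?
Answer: 6*√62997 ≈ 1506.0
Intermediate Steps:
U(A, k) = A² + k*A² (U(A, k) = A² + A²*k = A² + k*A²)
√(2578257 + U(33, -286)) = √(2578257 + 33²*(1 - 286)) = √(2578257 + 1089*(-285)) = √(2578257 - 310365) = √2267892 = 6*√62997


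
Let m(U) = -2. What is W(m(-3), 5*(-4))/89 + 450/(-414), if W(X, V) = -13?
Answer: -2524/2047 ≈ -1.2330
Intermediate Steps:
W(m(-3), 5*(-4))/89 + 450/(-414) = -13/89 + 450/(-414) = -13*1/89 + 450*(-1/414) = -13/89 - 25/23 = -2524/2047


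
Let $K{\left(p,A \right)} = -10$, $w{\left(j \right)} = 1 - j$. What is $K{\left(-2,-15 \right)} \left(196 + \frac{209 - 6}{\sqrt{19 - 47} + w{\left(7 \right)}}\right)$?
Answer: $- \frac{28315}{16} + \frac{1015 i \sqrt{7}}{16} \approx -1769.7 + 167.84 i$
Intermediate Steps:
$K{\left(-2,-15 \right)} \left(196 + \frac{209 - 6}{\sqrt{19 - 47} + w{\left(7 \right)}}\right) = - 10 \left(196 + \frac{209 - 6}{\sqrt{19 - 47} + \left(1 - 7\right)}\right) = - 10 \left(196 + \frac{203}{\sqrt{-28} + \left(1 - 7\right)}\right) = - 10 \left(196 + \frac{203}{2 i \sqrt{7} - 6}\right) = - 10 \left(196 + \frac{203}{-6 + 2 i \sqrt{7}}\right) = -1960 - \frac{2030}{-6 + 2 i \sqrt{7}}$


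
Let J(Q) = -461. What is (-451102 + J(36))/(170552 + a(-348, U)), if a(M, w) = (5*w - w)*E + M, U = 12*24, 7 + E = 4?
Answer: -451563/166748 ≈ -2.7081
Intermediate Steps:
E = -3 (E = -7 + 4 = -3)
U = 288
a(M, w) = M - 12*w (a(M, w) = (5*w - w)*(-3) + M = (4*w)*(-3) + M = -12*w + M = M - 12*w)
(-451102 + J(36))/(170552 + a(-348, U)) = (-451102 - 461)/(170552 + (-348 - 12*288)) = -451563/(170552 + (-348 - 3456)) = -451563/(170552 - 3804) = -451563/166748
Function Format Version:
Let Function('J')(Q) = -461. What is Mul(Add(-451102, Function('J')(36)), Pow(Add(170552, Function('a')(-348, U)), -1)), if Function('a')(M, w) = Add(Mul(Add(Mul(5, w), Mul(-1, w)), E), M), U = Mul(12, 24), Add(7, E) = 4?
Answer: Rational(-451563, 166748) ≈ -2.7081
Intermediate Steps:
E = -3 (E = Add(-7, 4) = -3)
U = 288
Function('a')(M, w) = Add(M, Mul(-12, w)) (Function('a')(M, w) = Add(Mul(Add(Mul(5, w), Mul(-1, w)), -3), M) = Add(Mul(Mul(4, w), -3), M) = Add(Mul(-12, w), M) = Add(M, Mul(-12, w)))
Mul(Add(-451102, Function('J')(36)), Pow(Add(170552, Function('a')(-348, U)), -1)) = Mul(Add(-451102, -461), Pow(Add(170552, Add(-348, Mul(-12, 288))), -1)) = Mul(-451563, Pow(Add(170552, Add(-348, -3456)), -1)) = Mul(-451563, Pow(Add(170552, -3804), -1)) = Mul(-451563, Pow(166748, -1)) = Mul(-451563, Rational(1, 166748)) = Rational(-451563, 166748)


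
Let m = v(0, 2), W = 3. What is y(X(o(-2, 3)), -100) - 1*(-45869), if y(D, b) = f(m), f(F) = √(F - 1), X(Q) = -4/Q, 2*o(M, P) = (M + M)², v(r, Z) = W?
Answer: 45869 + √2 ≈ 45870.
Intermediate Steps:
v(r, Z) = 3
o(M, P) = 2*M² (o(M, P) = (M + M)²/2 = (2*M)²/2 = (4*M²)/2 = 2*M²)
m = 3
f(F) = √(-1 + F)
y(D, b) = √2 (y(D, b) = √(-1 + 3) = √2)
y(X(o(-2, 3)), -100) - 1*(-45869) = √2 - 1*(-45869) = √2 + 45869 = 45869 + √2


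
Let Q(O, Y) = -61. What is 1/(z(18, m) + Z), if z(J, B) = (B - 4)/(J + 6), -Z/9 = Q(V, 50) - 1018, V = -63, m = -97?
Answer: 24/232963 ≈ 0.00010302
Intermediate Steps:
Z = 9711 (Z = -9*(-61 - 1018) = -9*(-1079) = 9711)
z(J, B) = (-4 + B)/(6 + J)
1/(z(18, m) + Z) = 1/((-4 - 97)/(6 + 18) + 9711) = 1/(-101/24 + 9711) = 1/(232963/24) = 24/232963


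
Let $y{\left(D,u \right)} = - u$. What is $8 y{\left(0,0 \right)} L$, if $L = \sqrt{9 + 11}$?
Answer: $0$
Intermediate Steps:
$L = 2 \sqrt{5}$ ($L = \sqrt{20} = 2 \sqrt{5} \approx 4.4721$)
$8 y{\left(0,0 \right)} L = 8 \left(\left(-1\right) 0\right) 2 \sqrt{5} = 8 \cdot 0 \cdot 2 \sqrt{5} = 0 \cdot 2 \sqrt{5} = 0$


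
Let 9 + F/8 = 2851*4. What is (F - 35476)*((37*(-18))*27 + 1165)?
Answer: -936437828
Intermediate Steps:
F = 91160 (F = -72 + 8*(2851*4) = -72 + 8*11404 = -72 + 91232 = 91160)
(F - 35476)*((37*(-18))*27 + 1165) = (91160 - 35476)*((37*(-18))*27 + 1165) = 55684*(-666*27 + 1165) = 55684*(-17982 + 1165) = 55684*(-16817) = -936437828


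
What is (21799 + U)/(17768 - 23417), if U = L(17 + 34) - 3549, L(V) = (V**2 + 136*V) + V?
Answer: -27838/5649 ≈ -4.9279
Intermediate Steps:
L(V) = V**2 + 137*V
U = 6039 (U = (17 + 34)*(137 + (17 + 34)) - 3549 = 51*(137 + 51) - 3549 = 51*188 - 3549 = 9588 - 3549 = 6039)
(21799 + U)/(17768 - 23417) = (21799 + 6039)/(17768 - 23417) = 27838/(-5649) = 27838*(-1/5649) = -27838/5649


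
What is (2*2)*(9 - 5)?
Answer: 16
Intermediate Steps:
(2*2)*(9 - 5) = 4*4 = 16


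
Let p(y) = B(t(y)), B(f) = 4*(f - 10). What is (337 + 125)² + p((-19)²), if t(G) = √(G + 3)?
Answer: 213404 + 8*√91 ≈ 2.1348e+5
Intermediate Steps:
t(G) = √(3 + G)
B(f) = -40 + 4*f (B(f) = 4*(-10 + f) = -40 + 4*f)
p(y) = -40 + 4*√(3 + y)
(337 + 125)² + p((-19)²) = (337 + 125)² + (-40 + 4*√(3 + (-19)²)) = 462² + (-40 + 4*√(3 + 361)) = 213444 + (-40 + 4*√364) = 213444 + (-40 + 4*(2*√91)) = 213444 + (-40 + 8*√91) = 213404 + 8*√91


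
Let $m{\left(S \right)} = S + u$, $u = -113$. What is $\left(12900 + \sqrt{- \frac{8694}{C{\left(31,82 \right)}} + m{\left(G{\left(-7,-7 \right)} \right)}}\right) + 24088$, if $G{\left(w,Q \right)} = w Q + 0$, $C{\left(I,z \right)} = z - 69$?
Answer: $36988 + \frac{i \sqrt{123838}}{13} \approx 36988.0 + 27.07 i$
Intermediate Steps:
$C{\left(I,z \right)} = -69 + z$
$G{\left(w,Q \right)} = Q w$ ($G{\left(w,Q \right)} = Q w + 0 = Q w$)
$m{\left(S \right)} = -113 + S$ ($m{\left(S \right)} = S - 113 = -113 + S$)
$\left(12900 + \sqrt{- \frac{8694}{C{\left(31,82 \right)}} + m{\left(G{\left(-7,-7 \right)} \right)}}\right) + 24088 = \left(12900 + \sqrt{- \frac{8694}{-69 + 82} - 64}\right) + 24088 = \left(12900 + \sqrt{- \frac{8694}{13} + \left(-113 + 49\right)}\right) + 24088 = \left(12900 + \sqrt{\left(-8694\right) \frac{1}{13} - 64}\right) + 24088 = \left(12900 + \sqrt{- \frac{8694}{13} - 64}\right) + 24088 = \left(12900 + \sqrt{- \frac{9526}{13}}\right) + 24088 = \left(12900 + \frac{i \sqrt{123838}}{13}\right) + 24088 = 36988 + \frac{i \sqrt{123838}}{13}$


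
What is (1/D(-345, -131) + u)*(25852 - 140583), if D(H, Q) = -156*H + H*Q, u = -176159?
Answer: 2001182088029704/99015 ≈ 2.0211e+10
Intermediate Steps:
(1/D(-345, -131) + u)*(25852 - 140583) = (1/(-345*(-156 - 131)) - 176159)*(25852 - 140583) = (1/(-345*(-287)) - 176159)*(-114731) = (1/99015 - 176159)*(-114731) = -17442383384/99015*(-114731) = 2001182088029704/99015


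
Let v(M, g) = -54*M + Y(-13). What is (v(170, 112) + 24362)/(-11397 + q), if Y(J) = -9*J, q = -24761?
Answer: -15299/36158 ≈ -0.42312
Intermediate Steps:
v(M, g) = 117 - 54*M (v(M, g) = -54*M - 9*(-13) = -54*M + 117 = 117 - 54*M)
(v(170, 112) + 24362)/(-11397 + q) = ((117 - 54*170) + 24362)/(-11397 - 24761) = ((117 - 9180) + 24362)/(-36158) = (-9063 + 24362)*(-1/36158) = 15299*(-1/36158) = -15299/36158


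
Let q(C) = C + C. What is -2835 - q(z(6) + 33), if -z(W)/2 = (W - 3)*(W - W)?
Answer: -2901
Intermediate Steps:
z(W) = 0 (z(W) = -2*(W - 3)*(W - W) = -2*(-3 + W)*0 = -2*0 = 0)
q(C) = 2*C
-2835 - q(z(6) + 33) = -2835 - 2*(0 + 33) = -2835 - 2*33 = -2835 - 1*66 = -2835 - 66 = -2901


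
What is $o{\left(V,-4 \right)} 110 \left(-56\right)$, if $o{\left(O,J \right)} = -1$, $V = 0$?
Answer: $6160$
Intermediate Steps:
$o{\left(V,-4 \right)} 110 \left(-56\right) = \left(-1\right) 110 \left(-56\right) = \left(-110\right) \left(-56\right) = 6160$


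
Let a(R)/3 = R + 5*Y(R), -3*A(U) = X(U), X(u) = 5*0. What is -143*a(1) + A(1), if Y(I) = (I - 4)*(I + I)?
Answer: 12441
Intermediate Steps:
X(u) = 0
A(U) = 0 (A(U) = -⅓*0 = 0)
Y(I) = 2*I*(-4 + I) (Y(I) = (-4 + I)*(2*I) = 2*I*(-4 + I))
a(R) = 3*R + 30*R*(-4 + R) (a(R) = 3*(R + 5*(2*R*(-4 + R))) = 3*(R + 10*R*(-4 + R)) = 3*R + 30*R*(-4 + R))
-143*a(1) + A(1) = -429*(-39 + 10*1) + 0 = -429*(-39 + 10) + 0 = -429*(-29) + 0 = -143*(-87) + 0 = 12441 + 0 = 12441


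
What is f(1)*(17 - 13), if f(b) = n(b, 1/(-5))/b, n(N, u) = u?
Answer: -⅘ ≈ -0.80000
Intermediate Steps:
f(b) = -1/(5*b) (f(b) = 1/((-5)*b) = -1/(5*b))
f(1)*(17 - 13) = (-⅕/1)*(17 - 13) = -⅕*1*4 = -⅕*4 = -⅘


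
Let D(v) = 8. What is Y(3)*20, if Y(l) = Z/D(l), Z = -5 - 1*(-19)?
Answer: 35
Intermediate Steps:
Z = 14 (Z = -5 + 19 = 14)
Y(l) = 7/4 (Y(l) = 14/8 = 14*(⅛) = 7/4)
Y(3)*20 = (7/4)*20 = 35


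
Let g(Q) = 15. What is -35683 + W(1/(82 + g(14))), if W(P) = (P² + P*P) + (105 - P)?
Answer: -334753497/9409 ≈ -35578.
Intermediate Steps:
W(P) = 105 - P + 2*P² (W(P) = (P² + P²) + (105 - P) = 2*P² + (105 - P) = 105 - P + 2*P²)
-35683 + W(1/(82 + g(14))) = -35683 + (105 - 1/(82 + 15) + 2*(1/(82 + 15))²) = -35683 + (105 - 1/97 + 2*(1/97)²) = -35683 + (105 - 1*1/97 + 2*(1/97)²) = -35683 + (105 - 1/97 + 2*(1/9409)) = -35683 + (105 - 1/97 + 2/9409) = -35683 + 987850/9409 = -334753497/9409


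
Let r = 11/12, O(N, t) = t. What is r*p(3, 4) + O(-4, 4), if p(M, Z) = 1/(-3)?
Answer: 133/36 ≈ 3.6944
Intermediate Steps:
r = 11/12 (r = 11*(1/12) = 11/12 ≈ 0.91667)
p(M, Z) = -1/3
r*p(3, 4) + O(-4, 4) = (11/12)*(-1/3) + 4 = -11/36 + 4 = 133/36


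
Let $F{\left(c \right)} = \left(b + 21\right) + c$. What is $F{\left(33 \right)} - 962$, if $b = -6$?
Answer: $-914$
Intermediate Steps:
$F{\left(c \right)} = 15 + c$ ($F{\left(c \right)} = \left(-6 + 21\right) + c = 15 + c$)
$F{\left(33 \right)} - 962 = \left(15 + 33\right) - 962 = 48 - 962 = -914$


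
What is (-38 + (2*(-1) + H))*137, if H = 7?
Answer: -4521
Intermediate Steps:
(-38 + (2*(-1) + H))*137 = (-38 + (2*(-1) + 7))*137 = (-38 + (-2 + 7))*137 = (-38 + 5)*137 = -33*137 = -4521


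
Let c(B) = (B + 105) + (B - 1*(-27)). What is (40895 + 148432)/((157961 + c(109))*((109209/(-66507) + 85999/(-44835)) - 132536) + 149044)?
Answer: -26883003634515/2979331098789258068 ≈ -9.0232e-6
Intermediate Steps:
c(B) = 132 + 2*B (c(B) = (105 + B) + (B + 27) = (105 + B) + (27 + B) = 132 + 2*B)
(40895 + 148432)/((157961 + c(109))*((109209/(-66507) + 85999/(-44835)) - 132536) + 149044) = (40895 + 148432)/((157961 + (132 + 2*109))*((109209/(-66507) + 85999/(-44835)) - 132536) + 149044) = 189327/((157961 + (132 + 218))*((109209*(-1/66507) + 85999*(-1/44835)) - 132536) + 149044) = 189327/((157961 + 350)*((-36403/22169 - 85999/44835) - 132536) + 149044) = 189327/(158311*(-505520048/141992445 - 132536) + 149044) = 189327/(158311*(-18819616210568/141992445) + 149044) = 189327/(-2979352261911230648/141992445 + 149044) = 189327/(-2979331098789258068/141992445) = 189327*(-141992445/2979331098789258068) = -26883003634515/2979331098789258068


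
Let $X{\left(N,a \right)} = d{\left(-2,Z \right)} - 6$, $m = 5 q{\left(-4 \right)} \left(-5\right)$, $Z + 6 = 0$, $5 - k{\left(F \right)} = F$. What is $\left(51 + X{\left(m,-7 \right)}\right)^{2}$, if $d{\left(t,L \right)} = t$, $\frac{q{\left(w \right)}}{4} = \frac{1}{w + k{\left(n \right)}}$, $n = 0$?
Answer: $1849$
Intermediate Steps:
$k{\left(F \right)} = 5 - F$
$Z = -6$ ($Z = -6 + 0 = -6$)
$q{\left(w \right)} = \frac{4}{5 + w}$ ($q{\left(w \right)} = \frac{4}{w + \left(5 - 0\right)} = \frac{4}{w + \left(5 + 0\right)} = \frac{4}{w + 5} = \frac{4}{5 + w}$)
$m = -100$ ($m = 5 \frac{4}{5 - 4} \left(-5\right) = 5 \cdot \frac{4}{1} \left(-5\right) = 5 \cdot 4 \cdot 1 \left(-5\right) = 5 \cdot 4 \left(-5\right) = 20 \left(-5\right) = -100$)
$X{\left(N,a \right)} = -8$ ($X{\left(N,a \right)} = -2 - 6 = -8$)
$\left(51 + X{\left(m,-7 \right)}\right)^{2} = \left(51 - 8\right)^{2} = 43^{2} = 1849$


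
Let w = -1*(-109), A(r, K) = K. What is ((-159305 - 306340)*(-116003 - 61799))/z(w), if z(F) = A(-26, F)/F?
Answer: 82792612290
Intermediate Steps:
w = 109
z(F) = 1 (z(F) = F/F = 1)
((-159305 - 306340)*(-116003 - 61799))/z(w) = ((-159305 - 306340)*(-116003 - 61799))/1 = -465645*(-177802)*1 = 82792612290*1 = 82792612290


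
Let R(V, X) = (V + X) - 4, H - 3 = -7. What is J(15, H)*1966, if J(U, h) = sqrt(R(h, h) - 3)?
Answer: 1966*I*sqrt(15) ≈ 7614.3*I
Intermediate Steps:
H = -4 (H = 3 - 7 = -4)
R(V, X) = -4 + V + X
J(U, h) = sqrt(-7 + 2*h) (J(U, h) = sqrt((-4 + h + h) - 3) = sqrt((-4 + 2*h) - 3) = sqrt(-7 + 2*h))
J(15, H)*1966 = sqrt(-7 + 2*(-4))*1966 = sqrt(-7 - 8)*1966 = sqrt(-15)*1966 = (I*sqrt(15))*1966 = 1966*I*sqrt(15)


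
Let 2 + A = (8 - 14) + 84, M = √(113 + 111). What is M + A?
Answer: 76 + 4*√14 ≈ 90.967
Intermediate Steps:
M = 4*√14 (M = √224 = 4*√14 ≈ 14.967)
A = 76 (A = -2 + ((8 - 14) + 84) = -2 + (-6 + 84) = -2 + 78 = 76)
M + A = 4*√14 + 76 = 76 + 4*√14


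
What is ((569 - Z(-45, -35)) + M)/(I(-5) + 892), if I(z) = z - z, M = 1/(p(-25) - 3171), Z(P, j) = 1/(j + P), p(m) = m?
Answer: 36371259/57016640 ≈ 0.63791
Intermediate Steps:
Z(P, j) = 1/(P + j)
M = -1/3196 (M = 1/(-25 - 3171) = 1/(-3196) = -1/3196 ≈ -0.00031289)
I(z) = 0
((569 - Z(-45, -35)) + M)/(I(-5) + 892) = ((569 - 1/(-45 - 35)) - 1/3196)/(0 + 892) = ((569 - 1/(-80)) - 1/3196)/892 = ((569 - 1*(-1/80)) - 1/3196)*(1/892) = ((569 + 1/80) - 1/3196)*(1/892) = (45521/80 - 1/3196)*(1/892) = (36371259/63920)*(1/892) = 36371259/57016640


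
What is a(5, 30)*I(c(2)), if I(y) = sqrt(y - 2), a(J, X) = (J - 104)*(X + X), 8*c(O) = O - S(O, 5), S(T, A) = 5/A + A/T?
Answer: -1485*I*sqrt(35) ≈ -8785.4*I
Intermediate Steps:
c(O) = -1/8 - 5/(8*O) + O/8 (c(O) = (O - (5/5 + 5/O))/8 = (O - (5*(1/5) + 5/O))/8 = (O - (1 + 5/O))/8 = (O + (-1 - 5/O))/8 = (-1 + O - 5/O)/8 = -1/8 - 5/(8*O) + O/8)
a(J, X) = 2*X*(-104 + J) (a(J, X) = (-104 + J)*(2*X) = 2*X*(-104 + J))
I(y) = sqrt(-2 + y)
a(5, 30)*I(c(2)) = (2*30*(-104 + 5))*sqrt(-2 + (1/8)*(-5 + 2**2 - 1*2)/2) = (2*30*(-99))*sqrt(-2 + (1/8)*(1/2)*(-5 + 4 - 2)) = -5940*sqrt(-2 + (1/8)*(1/2)*(-3)) = -5940*sqrt(-2 - 3/16) = -1485*I*sqrt(35)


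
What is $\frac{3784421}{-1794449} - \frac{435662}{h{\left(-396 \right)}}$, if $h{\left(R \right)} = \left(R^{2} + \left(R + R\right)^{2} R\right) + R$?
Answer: $- \frac{469331682533983}{222727121135838} \approx -2.1072$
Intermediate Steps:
$h{\left(R \right)} = R + R^{2} + 4 R^{3}$ ($h{\left(R \right)} = \left(R^{2} + \left(2 R\right)^{2} R\right) + R = \left(R^{2} + 4 R^{2} R\right) + R = \left(R^{2} + 4 R^{3}\right) + R = R + R^{2} + 4 R^{3}$)
$\frac{3784421}{-1794449} - \frac{435662}{h{\left(-396 \right)}} = \frac{3784421}{-1794449} - \frac{435662}{\left(-396\right) \left(1 - 396 + 4 \left(-396\right)^{2}\right)} = 3784421 \left(- \frac{1}{1794449}\right) - \frac{435662}{\left(-396\right) \left(1 - 396 + 4 \cdot 156816\right)} = - \frac{3784421}{1794449} - \frac{435662}{\left(-396\right) \left(1 - 396 + 627264\right)} = - \frac{3784421}{1794449} - \frac{435662}{\left(-396\right) 626869} = - \frac{3784421}{1794449} - \frac{435662}{-248240124} = - \frac{3784421}{1794449} - - \frac{217831}{124120062} = - \frac{3784421}{1794449} + \frac{217831}{124120062} = - \frac{469331682533983}{222727121135838}$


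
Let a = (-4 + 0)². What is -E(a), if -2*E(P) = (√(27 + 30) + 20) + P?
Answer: 18 + √57/2 ≈ 21.775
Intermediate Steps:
a = 16 (a = (-4)² = 16)
E(P) = -10 - P/2 - √57/2 (E(P) = -((√(27 + 30) + 20) + P)/2 = -((√57 + 20) + P)/2 = -((20 + √57) + P)/2 = -(20 + P + √57)/2 = -10 - P/2 - √57/2)
-E(a) = -(-10 - ½*16 - √57/2) = -(-10 - 8 - √57/2) = -(-18 - √57/2) = 18 + √57/2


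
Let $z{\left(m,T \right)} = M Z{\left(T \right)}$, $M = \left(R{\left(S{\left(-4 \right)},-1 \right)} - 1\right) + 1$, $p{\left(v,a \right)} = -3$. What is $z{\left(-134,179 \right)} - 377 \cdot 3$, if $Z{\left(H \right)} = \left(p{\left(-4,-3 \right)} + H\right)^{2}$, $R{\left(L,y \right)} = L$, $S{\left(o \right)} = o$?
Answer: $-125035$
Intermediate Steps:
$M = -4$ ($M = \left(-4 - 1\right) + 1 = -5 + 1 = -4$)
$Z{\left(H \right)} = \left(-3 + H\right)^{2}$
$z{\left(m,T \right)} = - 4 \left(-3 + T\right)^{2}$
$z{\left(-134,179 \right)} - 377 \cdot 3 = - 4 \left(-3 + 179\right)^{2} - 377 \cdot 3 = - 4 \cdot 176^{2} - 1131 = \left(-4\right) 30976 - 1131 = -123904 - 1131 = -125035$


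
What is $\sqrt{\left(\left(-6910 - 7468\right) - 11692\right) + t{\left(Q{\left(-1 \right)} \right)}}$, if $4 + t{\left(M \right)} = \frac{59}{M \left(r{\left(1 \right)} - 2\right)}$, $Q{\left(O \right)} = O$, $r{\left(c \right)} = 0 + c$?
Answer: $11 i \sqrt{215} \approx 161.29 i$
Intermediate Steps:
$r{\left(c \right)} = c$
$t{\left(M \right)} = -4 - \frac{59}{M}$ ($t{\left(M \right)} = -4 + \frac{59}{M \left(1 - 2\right)} = -4 + \frac{59}{M \left(-1\right)} = -4 + \frac{59}{\left(-1\right) M} = -4 + 59 \left(- \frac{1}{M}\right) = -4 - \frac{59}{M}$)
$\sqrt{\left(\left(-6910 - 7468\right) - 11692\right) + t{\left(Q{\left(-1 \right)} \right)}} = \sqrt{\left(\left(-6910 - 7468\right) - 11692\right) - \left(4 + \frac{59}{-1}\right)} = \sqrt{\left(-14378 - 11692\right) - -55} = \sqrt{-26070 + \left(-4 + 59\right)} = \sqrt{-26070 + 55} = \sqrt{-26015} = 11 i \sqrt{215}$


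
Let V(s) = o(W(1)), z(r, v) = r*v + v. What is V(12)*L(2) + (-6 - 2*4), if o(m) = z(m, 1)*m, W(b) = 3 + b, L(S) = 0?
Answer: -14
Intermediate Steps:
z(r, v) = v + r*v
o(m) = m*(1 + m) (o(m) = (1*(1 + m))*m = (1 + m)*m = m*(1 + m))
V(s) = 20 (V(s) = (3 + 1)*(1 + (3 + 1)) = 4*(1 + 4) = 4*5 = 20)
V(12)*L(2) + (-6 - 2*4) = 20*0 + (-6 - 2*4) = 0 + (-6 - 8) = 0 - 14 = -14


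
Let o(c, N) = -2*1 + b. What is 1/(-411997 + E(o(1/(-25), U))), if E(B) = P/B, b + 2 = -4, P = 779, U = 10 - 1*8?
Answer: -8/3296755 ≈ -2.4266e-6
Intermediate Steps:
U = 2 (U = 10 - 8 = 2)
b = -6 (b = -2 - 4 = -6)
o(c, N) = -8 (o(c, N) = -2*1 - 6 = -2 - 6 = -8)
E(B) = 779/B
1/(-411997 + E(o(1/(-25), U))) = 1/(-411997 + 779/(-8)) = 1/(-411997 + 779*(-⅛)) = 1/(-411997 - 779/8) = 1/(-3296755/8) = -8/3296755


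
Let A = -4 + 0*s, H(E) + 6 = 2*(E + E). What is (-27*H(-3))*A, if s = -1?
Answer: -1944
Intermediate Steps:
H(E) = -6 + 4*E (H(E) = -6 + 2*(E + E) = -6 + 2*(2*E) = -6 + 4*E)
A = -4 (A = -4 + 0*(-1) = -4 + 0 = -4)
(-27*H(-3))*A = -27*(-6 + 4*(-3))*(-4) = -27*(-6 - 12)*(-4) = -27*(-18)*(-4) = 486*(-4) = -1944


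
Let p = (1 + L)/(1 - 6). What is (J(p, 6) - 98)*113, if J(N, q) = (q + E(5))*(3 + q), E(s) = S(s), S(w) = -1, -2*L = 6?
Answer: -5989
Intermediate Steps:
L = -3 (L = -½*6 = -3)
E(s) = -1
p = ⅖ (p = (1 - 3)/(1 - 6) = -2/(-5) = -2*(-⅕) = ⅖ ≈ 0.40000)
J(N, q) = (-1 + q)*(3 + q) (J(N, q) = (q - 1)*(3 + q) = (-1 + q)*(3 + q))
(J(p, 6) - 98)*113 = ((-3 + 6² + 2*6) - 98)*113 = ((-3 + 36 + 12) - 98)*113 = (45 - 98)*113 = -53*113 = -5989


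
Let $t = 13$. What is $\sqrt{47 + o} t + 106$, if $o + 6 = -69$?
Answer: $106 + 26 i \sqrt{7} \approx 106.0 + 68.79 i$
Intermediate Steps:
$o = -75$ ($o = -6 - 69 = -75$)
$\sqrt{47 + o} t + 106 = \sqrt{47 - 75} \cdot 13 + 106 = \sqrt{-28} \cdot 13 + 106 = 2 i \sqrt{7} \cdot 13 + 106 = 26 i \sqrt{7} + 106 = 106 + 26 i \sqrt{7}$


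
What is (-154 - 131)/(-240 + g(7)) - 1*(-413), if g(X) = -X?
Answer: 5384/13 ≈ 414.15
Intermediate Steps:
(-154 - 131)/(-240 + g(7)) - 1*(-413) = (-154 - 131)/(-240 - 1*7) - 1*(-413) = -285/(-240 - 7) + 413 = -285/(-247) + 413 = -285*(-1/247) + 413 = 15/13 + 413 = 5384/13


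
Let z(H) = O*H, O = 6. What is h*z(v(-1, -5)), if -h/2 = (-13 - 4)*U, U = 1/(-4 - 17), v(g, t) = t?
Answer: 340/7 ≈ 48.571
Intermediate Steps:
z(H) = 6*H
U = -1/21 (U = 1/(-21) = -1/21 ≈ -0.047619)
h = -34/21 (h = -2*(-13 - 4)*(-1)/21 = -(-34)*(-1)/21 = -2*17/21 = -34/21 ≈ -1.6190)
h*z(v(-1, -5)) = -68*(-5)/7 = -34/21*(-30) = 340/7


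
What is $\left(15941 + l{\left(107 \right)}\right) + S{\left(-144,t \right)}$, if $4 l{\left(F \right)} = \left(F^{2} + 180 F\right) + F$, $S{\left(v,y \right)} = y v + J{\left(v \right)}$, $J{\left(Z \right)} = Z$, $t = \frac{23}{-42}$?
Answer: $\frac{165059}{7} \approx 23580.0$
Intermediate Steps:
$t = - \frac{23}{42}$ ($t = 23 \left(- \frac{1}{42}\right) = - \frac{23}{42} \approx -0.54762$)
$S{\left(v,y \right)} = v + v y$ ($S{\left(v,y \right)} = y v + v = v y + v = v + v y$)
$l{\left(F \right)} = \frac{F^{2}}{4} + \frac{181 F}{4}$ ($l{\left(F \right)} = \frac{\left(F^{2} + 180 F\right) + F}{4} = \frac{F^{2} + 181 F}{4} = \frac{F^{2}}{4} + \frac{181 F}{4}$)
$\left(15941 + l{\left(107 \right)}\right) + S{\left(-144,t \right)} = \left(15941 + \frac{1}{4} \cdot 107 \left(181 + 107\right)\right) - 144 \left(1 - \frac{23}{42}\right) = \left(15941 + \frac{1}{4} \cdot 107 \cdot 288\right) - \frac{456}{7} = \left(15941 + 7704\right) - \frac{456}{7} = 23645 - \frac{456}{7} = \frac{165059}{7}$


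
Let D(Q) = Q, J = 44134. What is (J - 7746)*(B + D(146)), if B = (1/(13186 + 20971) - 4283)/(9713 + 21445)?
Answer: 941455936449908/177377301 ≈ 5.3076e+6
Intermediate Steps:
B = -24382405/177377301 (B = (1/34157 - 4283)/31158 = (1/34157 - 4283)*(1/31158) = -146294430/34157*1/31158 = -24382405/177377301 ≈ -0.13746)
(J - 7746)*(B + D(146)) = (44134 - 7746)*(-24382405/177377301 + 146) = 36388*(25872703541/177377301) = 941455936449908/177377301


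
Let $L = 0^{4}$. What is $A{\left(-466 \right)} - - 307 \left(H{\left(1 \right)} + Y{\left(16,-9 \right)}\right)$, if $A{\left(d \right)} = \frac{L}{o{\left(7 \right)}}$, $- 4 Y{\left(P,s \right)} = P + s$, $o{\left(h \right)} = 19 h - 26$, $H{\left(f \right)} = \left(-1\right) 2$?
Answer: $- \frac{4605}{4} \approx -1151.3$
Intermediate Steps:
$H{\left(f \right)} = -2$
$o{\left(h \right)} = -26 + 19 h$
$Y{\left(P,s \right)} = - \frac{P}{4} - \frac{s}{4}$ ($Y{\left(P,s \right)} = - \frac{P + s}{4} = - \frac{P}{4} - \frac{s}{4}$)
$L = 0$
$A{\left(d \right)} = 0$ ($A{\left(d \right)} = \frac{0}{-26 + 19 \cdot 7} = \frac{0}{-26 + 133} = \frac{0}{107} = 0 \cdot \frac{1}{107} = 0$)
$A{\left(-466 \right)} - - 307 \left(H{\left(1 \right)} + Y{\left(16,-9 \right)}\right) = 0 - - 307 \left(-2 - \frac{7}{4}\right) = 0 - \left(-307\right) \left(- \frac{15}{4}\right) = 0 - \frac{4605}{4} = - \frac{4605}{4}$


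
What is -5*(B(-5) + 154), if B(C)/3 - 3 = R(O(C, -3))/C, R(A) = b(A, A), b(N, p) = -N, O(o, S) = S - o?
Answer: -821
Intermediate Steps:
R(A) = -A
B(C) = 9 + 3*(3 + C)/C (B(C) = 9 + 3*((-(-3 - C))/C) = 9 + 3*((3 + C)/C) = 9 + 3*(3 + C)/C)
-5*(B(-5) + 154) = -5*((12 + 9/(-5)) + 154) = -5*((12 + 9*(-⅕)) + 154) = -5*((12 - 9/5) + 154) = -5*(51/5 + 154) = -5*821/5 = -821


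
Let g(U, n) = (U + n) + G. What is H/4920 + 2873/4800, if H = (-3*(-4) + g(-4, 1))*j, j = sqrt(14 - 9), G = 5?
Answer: 2873/4800 + 7*sqrt(5)/2460 ≈ 0.60490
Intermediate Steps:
g(U, n) = 5 + U + n (g(U, n) = (U + n) + 5 = 5 + U + n)
j = sqrt(5) ≈ 2.2361
H = 14*sqrt(5) (H = (-3*(-4) + (5 - 4 + 1))*sqrt(5) = (12 + 2)*sqrt(5) = 14*sqrt(5) ≈ 31.305)
H/4920 + 2873/4800 = (14*sqrt(5))/4920 + 2873/4800 = (14*sqrt(5))*(1/4920) + 2873*(1/4800) = 7*sqrt(5)/2460 + 2873/4800 = 2873/4800 + 7*sqrt(5)/2460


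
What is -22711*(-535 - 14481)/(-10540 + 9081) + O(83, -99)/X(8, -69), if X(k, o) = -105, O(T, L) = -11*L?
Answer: -11936522777/51065 ≈ -2.3375e+5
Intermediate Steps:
-22711*(-535 - 14481)/(-10540 + 9081) + O(83, -99)/X(8, -69) = -22711*(-535 - 14481)/(-10540 + 9081) - 11*(-99)/(-105) = -22711/((-1459/(-15016))) + 1089*(-1/105) = -22711/((-1459*(-1/15016))) - 363/35 = -22711/1459/15016 - 363/35 = -22711*15016/1459 - 363/35 = -341028376/1459 - 363/35 = -11936522777/51065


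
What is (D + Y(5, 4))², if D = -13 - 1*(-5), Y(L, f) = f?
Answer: 16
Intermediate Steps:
D = -8 (D = -13 + 5 = -8)
(D + Y(5, 4))² = (-8 + 4)² = (-4)² = 16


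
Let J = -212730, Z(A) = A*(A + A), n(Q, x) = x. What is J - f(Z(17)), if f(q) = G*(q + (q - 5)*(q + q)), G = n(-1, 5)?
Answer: -3527560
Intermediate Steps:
G = 5
Z(A) = 2*A² (Z(A) = A*(2*A) = 2*A²)
f(q) = 5*q + 10*q*(-5 + q) (f(q) = 5*(q + (q - 5)*(q + q)) = 5*(q + (-5 + q)*(2*q)) = 5*(q + 2*q*(-5 + q)) = 5*q + 10*q*(-5 + q))
J - f(Z(17)) = -212730 - 5*2*17²*(-9 + 2*(2*17²)) = -212730 - 5*2*289*(-9 + 2*(2*289)) = -212730 - 5*578*(-9 + 2*578) = -212730 - 5*578*(-9 + 1156) = -212730 - 5*578*1147 = -212730 - 1*3314830 = -212730 - 3314830 = -3527560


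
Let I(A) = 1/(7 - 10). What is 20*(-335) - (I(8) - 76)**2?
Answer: -112741/9 ≈ -12527.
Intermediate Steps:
I(A) = -1/3 (I(A) = 1/(-3) = -1/3)
20*(-335) - (I(8) - 76)**2 = 20*(-335) - (-1/3 - 76)**2 = -6700 - (-229/3)**2 = -6700 - 1*52441/9 = -6700 - 52441/9 = -112741/9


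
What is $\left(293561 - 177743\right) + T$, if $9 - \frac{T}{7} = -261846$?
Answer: $1948803$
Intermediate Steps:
$T = 1832985$ ($T = 63 - -1832922 = 63 + 1832922 = 1832985$)
$\left(293561 - 177743\right) + T = \left(293561 - 177743\right) + 1832985 = 115818 + 1832985 = 1948803$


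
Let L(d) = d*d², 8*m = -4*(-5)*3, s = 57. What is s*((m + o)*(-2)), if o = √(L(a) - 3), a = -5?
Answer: -855 - 912*I*√2 ≈ -855.0 - 1289.8*I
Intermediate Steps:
m = 15/2 (m = (-4*(-5)*3)/8 = (20*3)/8 = (⅛)*60 = 15/2 ≈ 7.5000)
L(d) = d³
o = 8*I*√2 (o = √((-5)³ - 3) = √(-125 - 3) = √(-128) = 8*I*√2 ≈ 11.314*I)
s*((m + o)*(-2)) = 57*((15/2 + 8*I*√2)*(-2)) = 57*(-15 - 16*I*√2) = -855 - 912*I*√2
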